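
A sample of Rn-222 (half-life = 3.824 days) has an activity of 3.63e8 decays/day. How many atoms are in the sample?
N = A/λ = 2.003e9 atoms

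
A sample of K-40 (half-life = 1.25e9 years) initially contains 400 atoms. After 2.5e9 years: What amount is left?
N = N₀(1/2)^(t/t½) = 100 atoms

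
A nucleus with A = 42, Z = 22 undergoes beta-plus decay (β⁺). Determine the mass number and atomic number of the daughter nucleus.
Daughter: A = 42, Z = 21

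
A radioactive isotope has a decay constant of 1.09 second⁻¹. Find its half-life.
t½ = ln(2)/λ = 0.6359 seconds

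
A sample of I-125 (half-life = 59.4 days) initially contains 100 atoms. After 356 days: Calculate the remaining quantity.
N = N₀(1/2)^(t/t½) = 1.57 atoms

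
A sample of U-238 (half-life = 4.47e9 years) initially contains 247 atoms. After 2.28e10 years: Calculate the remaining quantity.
N = N₀(1/2)^(t/t½) = 7.198 atoms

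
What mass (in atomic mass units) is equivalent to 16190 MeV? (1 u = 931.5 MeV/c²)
m = E/c² = 17.38 u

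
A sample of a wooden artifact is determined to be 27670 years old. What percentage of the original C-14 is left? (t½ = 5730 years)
N/N₀ = (1/2)^(t/t½) = 0.03518 = 3.52%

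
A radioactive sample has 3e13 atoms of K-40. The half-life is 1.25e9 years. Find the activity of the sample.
A = λN = 16640 decays/year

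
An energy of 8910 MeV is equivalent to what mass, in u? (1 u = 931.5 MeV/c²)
m = E/c² = 9.565 u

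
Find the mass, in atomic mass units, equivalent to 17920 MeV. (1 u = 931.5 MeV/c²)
m = E/c² = 19.24 u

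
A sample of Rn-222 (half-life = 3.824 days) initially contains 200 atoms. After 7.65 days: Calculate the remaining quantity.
N = N₀(1/2)^(t/t½) = 49.98 atoms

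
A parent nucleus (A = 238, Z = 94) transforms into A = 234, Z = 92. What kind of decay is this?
ΔA = -4, ΔZ = -2 ⇒ alpha decay (α)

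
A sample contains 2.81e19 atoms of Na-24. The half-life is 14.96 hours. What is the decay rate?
A = λN = 1.302e18 decays/hour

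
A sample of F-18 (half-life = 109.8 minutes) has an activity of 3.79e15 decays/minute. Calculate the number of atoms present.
N = A/λ = 6.004e17 atoms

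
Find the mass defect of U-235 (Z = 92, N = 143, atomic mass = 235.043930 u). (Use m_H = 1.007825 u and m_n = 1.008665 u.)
Δm = Z·m_H + N·m_n − M = 1.915 u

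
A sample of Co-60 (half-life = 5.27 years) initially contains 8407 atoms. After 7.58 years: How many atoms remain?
N = N₀(1/2)^(t/t½) = 3102 atoms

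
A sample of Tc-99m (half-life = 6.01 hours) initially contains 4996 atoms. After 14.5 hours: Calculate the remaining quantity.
N = N₀(1/2)^(t/t½) = 938.3 atoms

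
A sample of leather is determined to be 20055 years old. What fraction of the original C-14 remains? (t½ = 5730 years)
N/N₀ = (1/2)^(t/t½) = 0.08839 = 8.84%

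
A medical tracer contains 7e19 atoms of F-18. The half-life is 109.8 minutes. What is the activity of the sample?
A = λN = 4.419e17 decays/minute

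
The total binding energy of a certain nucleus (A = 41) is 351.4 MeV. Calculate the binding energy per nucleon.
B.E./A = 351.4/41 = 8.571 MeV/nucleon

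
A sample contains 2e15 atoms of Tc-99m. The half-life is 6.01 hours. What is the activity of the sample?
A = λN = 2.307e14 decays/hour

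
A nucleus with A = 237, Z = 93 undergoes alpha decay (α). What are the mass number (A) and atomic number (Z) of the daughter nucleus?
Daughter: A = 233, Z = 91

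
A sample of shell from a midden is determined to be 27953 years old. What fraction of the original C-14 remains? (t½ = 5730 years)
N/N₀ = (1/2)^(t/t½) = 0.034 = 3.4%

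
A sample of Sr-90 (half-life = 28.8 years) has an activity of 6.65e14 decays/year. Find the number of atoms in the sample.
N = A/λ = 2.763e16 atoms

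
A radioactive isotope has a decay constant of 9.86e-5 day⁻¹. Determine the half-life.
t½ = ln(2)/λ = 7030 days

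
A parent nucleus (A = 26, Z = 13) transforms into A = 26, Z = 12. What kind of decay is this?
ΔA = 0, ΔZ = -1 ⇒ beta-plus decay (β⁺) or electron capture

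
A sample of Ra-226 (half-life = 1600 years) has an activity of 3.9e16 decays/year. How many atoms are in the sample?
N = A/λ = 9.002e19 atoms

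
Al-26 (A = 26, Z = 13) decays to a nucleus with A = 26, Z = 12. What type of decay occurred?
ΔA = 0, ΔZ = -1 ⇒ beta-plus decay (β⁺) or electron capture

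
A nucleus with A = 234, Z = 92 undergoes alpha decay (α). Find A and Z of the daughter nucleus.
Daughter: A = 230, Z = 90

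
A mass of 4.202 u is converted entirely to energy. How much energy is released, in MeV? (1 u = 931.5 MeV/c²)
E = mc² = 3914 MeV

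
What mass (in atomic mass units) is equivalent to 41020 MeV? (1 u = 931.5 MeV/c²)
m = E/c² = 44.04 u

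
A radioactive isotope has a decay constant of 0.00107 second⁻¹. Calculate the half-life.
t½ = ln(2)/λ = 647.8 seconds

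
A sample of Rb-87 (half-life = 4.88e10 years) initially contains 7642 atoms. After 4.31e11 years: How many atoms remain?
N = N₀(1/2)^(t/t½) = 16.77 atoms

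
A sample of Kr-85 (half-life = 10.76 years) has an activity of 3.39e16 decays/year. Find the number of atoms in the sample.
N = A/λ = 5.262e17 atoms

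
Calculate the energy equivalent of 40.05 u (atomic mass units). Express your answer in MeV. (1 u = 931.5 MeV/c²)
E = mc² = 37310 MeV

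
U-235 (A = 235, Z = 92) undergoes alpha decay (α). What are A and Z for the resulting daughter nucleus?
Daughter: A = 231, Z = 90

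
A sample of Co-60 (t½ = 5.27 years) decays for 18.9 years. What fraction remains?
N/N₀ = (1/2)^(t/t½) = 0.08325 = 8.33%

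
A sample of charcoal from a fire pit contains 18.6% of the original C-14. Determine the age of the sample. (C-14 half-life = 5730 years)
Age = t½ × log₂(1/ratio) = 13900 years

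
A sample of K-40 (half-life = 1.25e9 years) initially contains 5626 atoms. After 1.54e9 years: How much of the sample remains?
N = N₀(1/2)^(t/t½) = 2395 atoms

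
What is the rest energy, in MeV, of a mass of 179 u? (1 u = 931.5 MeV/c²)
E = mc² = 1.667e5 MeV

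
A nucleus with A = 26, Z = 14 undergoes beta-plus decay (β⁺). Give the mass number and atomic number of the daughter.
Daughter: A = 26, Z = 13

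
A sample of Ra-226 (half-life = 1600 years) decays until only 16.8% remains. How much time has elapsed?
t = t½ × log₂(N₀/N) = 4118 years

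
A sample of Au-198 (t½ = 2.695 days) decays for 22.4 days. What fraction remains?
N/N₀ = (1/2)^(t/t½) = 0.003147 = 0.315%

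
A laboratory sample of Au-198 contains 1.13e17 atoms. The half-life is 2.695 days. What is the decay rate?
A = λN = 2.906e16 decays/day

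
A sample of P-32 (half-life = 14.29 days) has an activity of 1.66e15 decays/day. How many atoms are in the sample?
N = A/λ = 3.422e16 atoms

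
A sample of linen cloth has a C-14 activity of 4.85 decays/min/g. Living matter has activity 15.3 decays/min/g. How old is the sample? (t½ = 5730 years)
Age = t½ × log₂(A₀/A) = 9497 years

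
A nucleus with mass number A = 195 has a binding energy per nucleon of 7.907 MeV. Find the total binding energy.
B.E. = 7.907 × 195 = 1542 MeV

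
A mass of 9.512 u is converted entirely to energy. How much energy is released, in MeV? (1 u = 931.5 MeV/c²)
E = mc² = 8860 MeV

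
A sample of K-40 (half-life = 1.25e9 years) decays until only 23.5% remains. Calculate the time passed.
t = t½ × log₂(N₀/N) = 2.612e9 years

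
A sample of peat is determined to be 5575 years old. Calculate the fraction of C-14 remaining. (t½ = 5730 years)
N/N₀ = (1/2)^(t/t½) = 0.5095 = 50.9%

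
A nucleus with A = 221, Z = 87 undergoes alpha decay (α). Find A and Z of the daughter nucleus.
Daughter: A = 217, Z = 85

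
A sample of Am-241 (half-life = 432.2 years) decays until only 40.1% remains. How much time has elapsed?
t = t½ × log₂(N₀/N) = 569.8 years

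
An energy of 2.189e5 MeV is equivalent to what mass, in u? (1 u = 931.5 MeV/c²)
m = E/c² = 235 u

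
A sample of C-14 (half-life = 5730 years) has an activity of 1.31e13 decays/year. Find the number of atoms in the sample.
N = A/λ = 1.083e17 atoms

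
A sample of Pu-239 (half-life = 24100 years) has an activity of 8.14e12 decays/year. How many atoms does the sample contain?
N = A/λ = 2.83e17 atoms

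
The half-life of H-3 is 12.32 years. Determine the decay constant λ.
λ = ln(2)/t½ = 0.05626 year⁻¹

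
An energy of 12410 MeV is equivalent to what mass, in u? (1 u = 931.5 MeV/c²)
m = E/c² = 13.32 u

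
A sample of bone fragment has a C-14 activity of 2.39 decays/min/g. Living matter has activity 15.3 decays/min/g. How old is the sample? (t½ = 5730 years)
Age = t½ × log₂(A₀/A) = 15350 years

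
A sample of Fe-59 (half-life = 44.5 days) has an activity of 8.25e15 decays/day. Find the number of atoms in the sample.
N = A/λ = 5.296e17 atoms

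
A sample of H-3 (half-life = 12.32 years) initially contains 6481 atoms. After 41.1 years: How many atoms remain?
N = N₀(1/2)^(t/t½) = 641.8 atoms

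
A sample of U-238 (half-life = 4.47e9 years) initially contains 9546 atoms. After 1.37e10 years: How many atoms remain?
N = N₀(1/2)^(t/t½) = 1141 atoms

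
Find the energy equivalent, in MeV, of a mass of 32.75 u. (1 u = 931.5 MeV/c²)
E = mc² = 30510 MeV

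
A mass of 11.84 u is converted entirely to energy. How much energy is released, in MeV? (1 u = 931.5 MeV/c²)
E = mc² = 11030 MeV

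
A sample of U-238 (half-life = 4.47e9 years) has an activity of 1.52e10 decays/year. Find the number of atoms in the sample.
N = A/λ = 9.802e19 atoms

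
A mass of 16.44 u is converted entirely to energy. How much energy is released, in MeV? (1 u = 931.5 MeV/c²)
E = mc² = 15310 MeV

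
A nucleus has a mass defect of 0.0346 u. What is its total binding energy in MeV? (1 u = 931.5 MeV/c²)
B.E. = Δm × 931.5 = 32.23 MeV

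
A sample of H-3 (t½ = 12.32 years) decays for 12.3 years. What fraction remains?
N/N₀ = (1/2)^(t/t½) = 0.5006 = 50.1%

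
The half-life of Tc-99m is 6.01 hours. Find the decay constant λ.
λ = ln(2)/t½ = 0.1153 hour⁻¹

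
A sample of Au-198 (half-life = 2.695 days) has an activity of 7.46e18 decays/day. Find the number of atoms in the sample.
N = A/λ = 2.9e19 atoms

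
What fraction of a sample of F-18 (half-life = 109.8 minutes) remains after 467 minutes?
N/N₀ = (1/2)^(t/t½) = 0.05244 = 5.24%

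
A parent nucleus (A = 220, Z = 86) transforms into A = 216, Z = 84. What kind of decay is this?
ΔA = -4, ΔZ = -2 ⇒ alpha decay (α)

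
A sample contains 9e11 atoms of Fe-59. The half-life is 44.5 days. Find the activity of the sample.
A = λN = 1.402e10 decays/day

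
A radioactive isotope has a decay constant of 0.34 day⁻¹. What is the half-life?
t½ = ln(2)/λ = 2.039 days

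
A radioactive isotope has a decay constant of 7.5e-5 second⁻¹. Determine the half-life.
t½ = ln(2)/λ = 9242 seconds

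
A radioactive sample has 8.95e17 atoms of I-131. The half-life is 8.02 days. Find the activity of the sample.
A = λN = 7.735e16 decays/day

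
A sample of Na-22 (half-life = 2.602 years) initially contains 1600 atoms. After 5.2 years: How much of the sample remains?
N = N₀(1/2)^(t/t½) = 400.4 atoms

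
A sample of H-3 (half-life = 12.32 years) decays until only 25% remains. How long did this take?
t = t½ × log₂(N₀/N) = 24.64 years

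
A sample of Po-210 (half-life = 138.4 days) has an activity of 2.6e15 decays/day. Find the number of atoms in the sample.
N = A/λ = 5.191e17 atoms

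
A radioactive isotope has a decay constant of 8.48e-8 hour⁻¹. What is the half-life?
t½ = ln(2)/λ = 8.174e6 hours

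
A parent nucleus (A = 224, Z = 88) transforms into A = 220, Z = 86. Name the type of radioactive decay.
ΔA = -4, ΔZ = -2 ⇒ alpha decay (α)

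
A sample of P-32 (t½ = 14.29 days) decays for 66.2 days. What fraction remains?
N/N₀ = (1/2)^(t/t½) = 0.04031 = 4.03%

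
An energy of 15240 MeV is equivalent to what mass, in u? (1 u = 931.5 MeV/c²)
m = E/c² = 16.36 u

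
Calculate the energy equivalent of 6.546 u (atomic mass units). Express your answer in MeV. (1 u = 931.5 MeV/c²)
E = mc² = 6098 MeV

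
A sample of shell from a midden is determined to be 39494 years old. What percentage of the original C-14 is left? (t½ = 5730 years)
N/N₀ = (1/2)^(t/t½) = 0.008417 = 0.842%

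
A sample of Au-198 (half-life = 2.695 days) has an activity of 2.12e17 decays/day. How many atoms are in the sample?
N = A/λ = 8.243e17 atoms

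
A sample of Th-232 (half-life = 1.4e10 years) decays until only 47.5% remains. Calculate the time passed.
t = t½ × log₂(N₀/N) = 1.504e10 years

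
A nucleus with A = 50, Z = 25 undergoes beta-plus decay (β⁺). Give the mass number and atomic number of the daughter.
Daughter: A = 50, Z = 24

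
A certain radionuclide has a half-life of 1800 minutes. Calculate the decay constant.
λ = ln(2)/t½ = 3.851e-4 minute⁻¹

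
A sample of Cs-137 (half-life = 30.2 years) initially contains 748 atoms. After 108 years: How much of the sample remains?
N = N₀(1/2)^(t/t½) = 62.71 atoms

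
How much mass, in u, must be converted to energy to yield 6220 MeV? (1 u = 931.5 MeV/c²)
m = E/c² = 6.677 u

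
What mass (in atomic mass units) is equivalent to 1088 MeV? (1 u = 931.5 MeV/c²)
m = E/c² = 1.168 u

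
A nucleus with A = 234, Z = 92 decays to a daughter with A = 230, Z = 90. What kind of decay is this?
ΔA = -4, ΔZ = -2 ⇒ alpha decay (α)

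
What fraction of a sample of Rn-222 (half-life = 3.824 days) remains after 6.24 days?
N/N₀ = (1/2)^(t/t½) = 0.3227 = 32.3%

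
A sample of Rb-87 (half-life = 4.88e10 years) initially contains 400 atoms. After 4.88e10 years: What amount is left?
N = N₀(1/2)^(t/t½) = 200 atoms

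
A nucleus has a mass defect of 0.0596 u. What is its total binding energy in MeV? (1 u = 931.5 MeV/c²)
B.E. = Δm × 931.5 = 55.52 MeV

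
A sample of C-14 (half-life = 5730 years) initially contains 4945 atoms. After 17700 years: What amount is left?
N = N₀(1/2)^(t/t½) = 581.1 atoms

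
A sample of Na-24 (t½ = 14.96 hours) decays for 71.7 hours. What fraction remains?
N/N₀ = (1/2)^(t/t½) = 0.03608 = 3.61%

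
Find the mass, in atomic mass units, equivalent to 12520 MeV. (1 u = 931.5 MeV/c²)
m = E/c² = 13.44 u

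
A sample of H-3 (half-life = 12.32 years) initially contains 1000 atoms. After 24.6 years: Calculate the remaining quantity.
N = N₀(1/2)^(t/t½) = 250.6 atoms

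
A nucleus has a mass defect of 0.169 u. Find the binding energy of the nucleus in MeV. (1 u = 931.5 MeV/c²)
B.E. = Δm × 931.5 = 157.4 MeV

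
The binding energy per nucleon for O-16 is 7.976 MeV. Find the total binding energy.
B.E. = 7.976 × 16 = 127.6 MeV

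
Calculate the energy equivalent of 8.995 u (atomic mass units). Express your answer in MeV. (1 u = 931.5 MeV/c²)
E = mc² = 8379 MeV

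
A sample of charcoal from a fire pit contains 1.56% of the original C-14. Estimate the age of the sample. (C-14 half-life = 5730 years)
Age = t½ × log₂(1/ratio) = 34390 years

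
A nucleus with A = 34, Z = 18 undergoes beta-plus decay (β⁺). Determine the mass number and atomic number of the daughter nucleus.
Daughter: A = 34, Z = 17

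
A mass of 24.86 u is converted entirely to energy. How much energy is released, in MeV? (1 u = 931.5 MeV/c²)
E = mc² = 23160 MeV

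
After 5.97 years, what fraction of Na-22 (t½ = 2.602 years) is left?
N/N₀ = (1/2)^(t/t½) = 0.2039 = 20.4%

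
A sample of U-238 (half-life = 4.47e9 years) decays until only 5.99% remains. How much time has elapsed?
t = t½ × log₂(N₀/N) = 1.815e10 years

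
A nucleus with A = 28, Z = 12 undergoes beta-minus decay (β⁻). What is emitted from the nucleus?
β⁻: electron (e⁻) + antineutrino (ν̄ₑ)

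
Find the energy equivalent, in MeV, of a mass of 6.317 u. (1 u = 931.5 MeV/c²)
E = mc² = 5884 MeV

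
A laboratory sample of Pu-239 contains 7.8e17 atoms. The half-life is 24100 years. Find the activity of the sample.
A = λN = 2.243e13 decays/year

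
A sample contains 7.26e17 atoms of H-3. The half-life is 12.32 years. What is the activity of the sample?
A = λN = 4.085e16 decays/year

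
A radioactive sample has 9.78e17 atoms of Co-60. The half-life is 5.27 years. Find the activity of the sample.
A = λN = 1.286e17 decays/year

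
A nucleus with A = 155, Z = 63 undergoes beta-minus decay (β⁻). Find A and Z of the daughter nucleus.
Daughter: A = 155, Z = 64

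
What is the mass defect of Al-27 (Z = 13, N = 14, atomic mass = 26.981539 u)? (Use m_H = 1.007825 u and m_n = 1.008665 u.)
Δm = Z·m_H + N·m_n − M = 0.2415 u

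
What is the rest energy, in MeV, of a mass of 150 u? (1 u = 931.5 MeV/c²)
E = mc² = 1.397e5 MeV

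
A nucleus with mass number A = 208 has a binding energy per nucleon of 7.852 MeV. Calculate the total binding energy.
B.E. = 7.852 × 208 = 1633 MeV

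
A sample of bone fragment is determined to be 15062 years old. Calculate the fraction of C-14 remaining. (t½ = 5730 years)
N/N₀ = (1/2)^(t/t½) = 0.1617 = 16.2%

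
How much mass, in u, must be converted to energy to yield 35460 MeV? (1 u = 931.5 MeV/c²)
m = E/c² = 38.07 u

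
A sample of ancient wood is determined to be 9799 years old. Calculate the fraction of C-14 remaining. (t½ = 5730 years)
N/N₀ = (1/2)^(t/t½) = 0.3056 = 30.6%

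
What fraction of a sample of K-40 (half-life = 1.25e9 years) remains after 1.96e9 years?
N/N₀ = (1/2)^(t/t½) = 0.3373 = 33.7%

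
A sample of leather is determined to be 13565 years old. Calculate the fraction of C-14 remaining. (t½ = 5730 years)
N/N₀ = (1/2)^(t/t½) = 0.1938 = 19.4%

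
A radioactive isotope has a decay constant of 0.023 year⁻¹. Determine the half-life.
t½ = ln(2)/λ = 30.14 years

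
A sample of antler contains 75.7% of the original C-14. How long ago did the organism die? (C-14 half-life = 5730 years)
Age = t½ × log₂(1/ratio) = 2301 years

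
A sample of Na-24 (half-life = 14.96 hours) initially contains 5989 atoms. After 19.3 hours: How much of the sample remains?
N = N₀(1/2)^(t/t½) = 2449 atoms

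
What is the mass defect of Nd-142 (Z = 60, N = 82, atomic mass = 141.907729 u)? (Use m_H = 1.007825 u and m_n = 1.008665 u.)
Δm = Z·m_H + N·m_n − M = 1.272 u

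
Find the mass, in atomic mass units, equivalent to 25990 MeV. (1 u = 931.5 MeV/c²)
m = E/c² = 27.9 u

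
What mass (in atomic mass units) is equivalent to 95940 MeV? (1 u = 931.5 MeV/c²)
m = E/c² = 103 u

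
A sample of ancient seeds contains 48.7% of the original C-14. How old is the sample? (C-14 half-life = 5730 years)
Age = t½ × log₂(1/ratio) = 5948 years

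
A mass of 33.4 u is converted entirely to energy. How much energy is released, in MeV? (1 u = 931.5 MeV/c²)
E = mc² = 31110 MeV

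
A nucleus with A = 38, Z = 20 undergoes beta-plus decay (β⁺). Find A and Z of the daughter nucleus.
Daughter: A = 38, Z = 19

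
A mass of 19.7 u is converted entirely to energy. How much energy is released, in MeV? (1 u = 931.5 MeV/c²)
E = mc² = 18350 MeV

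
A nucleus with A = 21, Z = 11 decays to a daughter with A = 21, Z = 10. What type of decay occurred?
ΔA = 0, ΔZ = -1 ⇒ beta-plus decay (β⁺) or electron capture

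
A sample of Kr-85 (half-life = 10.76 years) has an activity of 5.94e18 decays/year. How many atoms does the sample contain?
N = A/λ = 9.221e19 atoms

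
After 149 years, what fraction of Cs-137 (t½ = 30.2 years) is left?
N/N₀ = (1/2)^(t/t½) = 0.03272 = 3.27%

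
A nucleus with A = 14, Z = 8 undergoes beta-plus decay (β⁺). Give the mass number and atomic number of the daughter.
Daughter: A = 14, Z = 7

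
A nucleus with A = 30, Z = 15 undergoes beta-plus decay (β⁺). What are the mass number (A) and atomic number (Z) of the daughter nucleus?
Daughter: A = 30, Z = 14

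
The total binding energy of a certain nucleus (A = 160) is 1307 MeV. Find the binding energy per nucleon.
B.E./A = 1307/160 = 8.169 MeV/nucleon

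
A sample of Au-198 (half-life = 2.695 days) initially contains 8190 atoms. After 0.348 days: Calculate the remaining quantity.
N = N₀(1/2)^(t/t½) = 7489 atoms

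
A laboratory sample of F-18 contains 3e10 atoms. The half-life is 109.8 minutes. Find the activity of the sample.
A = λN = 1.894e8 decays/minute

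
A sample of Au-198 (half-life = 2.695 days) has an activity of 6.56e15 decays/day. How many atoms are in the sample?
N = A/λ = 2.551e16 atoms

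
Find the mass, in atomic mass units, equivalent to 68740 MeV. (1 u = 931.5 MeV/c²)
m = E/c² = 73.79 u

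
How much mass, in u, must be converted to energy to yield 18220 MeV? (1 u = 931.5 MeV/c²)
m = E/c² = 19.56 u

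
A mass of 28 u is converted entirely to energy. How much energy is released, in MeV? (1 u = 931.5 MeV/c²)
E = mc² = 26080 MeV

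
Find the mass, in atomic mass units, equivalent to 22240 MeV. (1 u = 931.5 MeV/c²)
m = E/c² = 23.88 u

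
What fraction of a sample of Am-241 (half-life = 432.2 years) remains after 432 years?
N/N₀ = (1/2)^(t/t½) = 0.5002 = 50%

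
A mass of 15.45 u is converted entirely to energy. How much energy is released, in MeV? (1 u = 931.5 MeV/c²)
E = mc² = 14390 MeV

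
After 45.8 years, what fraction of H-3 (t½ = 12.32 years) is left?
N/N₀ = (1/2)^(t/t½) = 0.07602 = 7.6%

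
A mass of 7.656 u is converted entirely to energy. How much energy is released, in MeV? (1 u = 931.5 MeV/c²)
E = mc² = 7132 MeV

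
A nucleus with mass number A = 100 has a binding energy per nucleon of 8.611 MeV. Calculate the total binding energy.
B.E. = 8.611 × 100 = 861.1 MeV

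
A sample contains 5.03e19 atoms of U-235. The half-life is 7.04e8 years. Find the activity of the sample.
A = λN = 4.952e10 decays/year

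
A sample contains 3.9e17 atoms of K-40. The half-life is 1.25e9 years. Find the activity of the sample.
A = λN = 2.163e8 decays/year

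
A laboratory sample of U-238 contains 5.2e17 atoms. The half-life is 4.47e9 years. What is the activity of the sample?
A = λN = 8.063e7 decays/year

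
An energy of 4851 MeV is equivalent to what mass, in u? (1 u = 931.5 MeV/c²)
m = E/c² = 5.208 u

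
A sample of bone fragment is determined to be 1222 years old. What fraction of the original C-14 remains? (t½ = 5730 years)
N/N₀ = (1/2)^(t/t½) = 0.8626 = 86.3%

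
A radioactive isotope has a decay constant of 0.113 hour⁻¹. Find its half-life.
t½ = ln(2)/λ = 6.134 hours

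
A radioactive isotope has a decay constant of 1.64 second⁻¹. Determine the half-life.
t½ = ln(2)/λ = 0.4227 seconds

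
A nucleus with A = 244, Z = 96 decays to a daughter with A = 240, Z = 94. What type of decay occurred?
ΔA = -4, ΔZ = -2 ⇒ alpha decay (α)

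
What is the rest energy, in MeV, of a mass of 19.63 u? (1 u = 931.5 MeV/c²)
E = mc² = 18290 MeV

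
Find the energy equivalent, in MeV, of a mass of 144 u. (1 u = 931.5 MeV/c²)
E = mc² = 1.341e5 MeV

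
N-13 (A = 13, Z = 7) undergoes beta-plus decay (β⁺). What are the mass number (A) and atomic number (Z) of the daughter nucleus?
Daughter: A = 13, Z = 6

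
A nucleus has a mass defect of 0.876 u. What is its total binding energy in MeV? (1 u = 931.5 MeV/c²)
B.E. = Δm × 931.5 = 816 MeV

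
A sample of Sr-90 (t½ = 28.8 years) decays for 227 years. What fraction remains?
N/N₀ = (1/2)^(t/t½) = 0.004239 = 0.424%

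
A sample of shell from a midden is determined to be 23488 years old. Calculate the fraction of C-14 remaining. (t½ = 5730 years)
N/N₀ = (1/2)^(t/t½) = 0.05835 = 5.83%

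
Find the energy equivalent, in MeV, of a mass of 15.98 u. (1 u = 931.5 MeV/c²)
E = mc² = 14890 MeV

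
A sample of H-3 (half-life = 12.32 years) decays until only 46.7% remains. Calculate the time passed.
t = t½ × log₂(N₀/N) = 13.53 years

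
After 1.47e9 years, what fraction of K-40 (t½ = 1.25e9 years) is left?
N/N₀ = (1/2)^(t/t½) = 0.4426 = 44.3%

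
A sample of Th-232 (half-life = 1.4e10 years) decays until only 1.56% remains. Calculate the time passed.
t = t½ × log₂(N₀/N) = 8.403e10 years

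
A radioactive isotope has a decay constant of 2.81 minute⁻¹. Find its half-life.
t½ = ln(2)/λ = 0.2467 minutes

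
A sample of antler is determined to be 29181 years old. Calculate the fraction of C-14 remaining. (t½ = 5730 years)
N/N₀ = (1/2)^(t/t½) = 0.02931 = 2.93%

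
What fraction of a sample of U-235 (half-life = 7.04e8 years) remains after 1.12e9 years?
N/N₀ = (1/2)^(t/t½) = 0.332 = 33.2%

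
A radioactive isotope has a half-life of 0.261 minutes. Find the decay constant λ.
λ = ln(2)/t½ = 2.656 minute⁻¹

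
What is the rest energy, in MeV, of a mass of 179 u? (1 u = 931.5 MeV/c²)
E = mc² = 1.667e5 MeV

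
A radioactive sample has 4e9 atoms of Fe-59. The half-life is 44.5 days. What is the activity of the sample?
A = λN = 6.231e7 decays/day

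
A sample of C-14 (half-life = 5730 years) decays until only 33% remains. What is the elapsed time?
t = t½ × log₂(N₀/N) = 9165 years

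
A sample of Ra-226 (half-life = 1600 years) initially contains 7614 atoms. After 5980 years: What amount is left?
N = N₀(1/2)^(t/t½) = 570.8 atoms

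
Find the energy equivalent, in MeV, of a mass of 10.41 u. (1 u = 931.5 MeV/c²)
E = mc² = 9697 MeV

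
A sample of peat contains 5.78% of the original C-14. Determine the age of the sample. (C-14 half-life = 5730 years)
Age = t½ × log₂(1/ratio) = 23570 years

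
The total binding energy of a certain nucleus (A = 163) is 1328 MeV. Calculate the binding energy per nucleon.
B.E./A = 1328/163 = 8.147 MeV/nucleon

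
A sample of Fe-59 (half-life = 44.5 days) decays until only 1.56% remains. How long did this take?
t = t½ × log₂(N₀/N) = 267.1 days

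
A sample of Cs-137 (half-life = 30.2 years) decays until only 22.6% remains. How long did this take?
t = t½ × log₂(N₀/N) = 64.8 years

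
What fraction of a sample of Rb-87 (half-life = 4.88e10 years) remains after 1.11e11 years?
N/N₀ = (1/2)^(t/t½) = 0.2067 = 20.7%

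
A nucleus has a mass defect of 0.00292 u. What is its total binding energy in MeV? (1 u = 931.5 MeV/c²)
B.E. = Δm × 931.5 = 2.72 MeV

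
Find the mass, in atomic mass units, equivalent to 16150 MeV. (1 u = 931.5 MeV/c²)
m = E/c² = 17.34 u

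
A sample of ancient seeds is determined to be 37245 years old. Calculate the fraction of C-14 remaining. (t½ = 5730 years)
N/N₀ = (1/2)^(t/t½) = 0.01105 = 1.1%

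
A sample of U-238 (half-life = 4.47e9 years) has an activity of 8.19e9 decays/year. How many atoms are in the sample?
N = A/λ = 5.282e19 atoms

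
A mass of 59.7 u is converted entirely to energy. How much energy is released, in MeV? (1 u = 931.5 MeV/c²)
E = mc² = 55610 MeV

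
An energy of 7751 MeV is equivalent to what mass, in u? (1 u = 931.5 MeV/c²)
m = E/c² = 8.321 u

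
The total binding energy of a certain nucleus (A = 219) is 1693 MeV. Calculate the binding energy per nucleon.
B.E./A = 1693/219 = 7.731 MeV/nucleon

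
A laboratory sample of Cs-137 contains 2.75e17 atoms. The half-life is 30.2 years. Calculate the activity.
A = λN = 6.312e15 decays/year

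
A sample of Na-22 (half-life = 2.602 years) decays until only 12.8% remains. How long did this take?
t = t½ × log₂(N₀/N) = 7.717 years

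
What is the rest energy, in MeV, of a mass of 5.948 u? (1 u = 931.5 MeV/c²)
E = mc² = 5541 MeV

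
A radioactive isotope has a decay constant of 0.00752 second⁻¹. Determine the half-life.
t½ = ln(2)/λ = 92.17 seconds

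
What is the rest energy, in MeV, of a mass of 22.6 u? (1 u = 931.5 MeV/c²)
E = mc² = 21050 MeV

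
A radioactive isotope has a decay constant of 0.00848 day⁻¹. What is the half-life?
t½ = ln(2)/λ = 81.74 days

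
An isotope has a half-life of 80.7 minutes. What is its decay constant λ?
λ = ln(2)/t½ = 0.008589 minute⁻¹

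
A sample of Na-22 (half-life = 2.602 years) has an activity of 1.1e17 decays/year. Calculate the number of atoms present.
N = A/λ = 4.129e17 atoms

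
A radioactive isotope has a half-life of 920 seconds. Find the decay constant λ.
λ = ln(2)/t½ = 7.534e-4 second⁻¹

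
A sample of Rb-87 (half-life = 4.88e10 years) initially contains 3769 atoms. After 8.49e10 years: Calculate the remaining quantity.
N = N₀(1/2)^(t/t½) = 1129 atoms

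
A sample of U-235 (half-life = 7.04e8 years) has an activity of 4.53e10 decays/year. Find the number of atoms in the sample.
N = A/λ = 4.601e19 atoms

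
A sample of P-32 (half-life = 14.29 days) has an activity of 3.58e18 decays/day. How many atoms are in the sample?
N = A/λ = 7.381e19 atoms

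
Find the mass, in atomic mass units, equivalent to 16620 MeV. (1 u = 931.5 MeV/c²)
m = E/c² = 17.84 u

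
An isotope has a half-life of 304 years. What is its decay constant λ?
λ = ln(2)/t½ = 0.00228 year⁻¹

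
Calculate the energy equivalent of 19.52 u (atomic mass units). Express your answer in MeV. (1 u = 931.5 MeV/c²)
E = mc² = 18180 MeV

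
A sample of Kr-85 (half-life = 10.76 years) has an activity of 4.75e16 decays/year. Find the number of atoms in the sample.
N = A/λ = 7.374e17 atoms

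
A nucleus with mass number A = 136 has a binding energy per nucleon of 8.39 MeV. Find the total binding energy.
B.E. = 8.39 × 136 = 1141 MeV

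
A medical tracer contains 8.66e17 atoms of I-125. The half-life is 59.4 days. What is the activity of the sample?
A = λN = 1.011e16 decays/day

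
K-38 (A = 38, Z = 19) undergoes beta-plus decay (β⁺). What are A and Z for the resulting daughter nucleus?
Daughter: A = 38, Z = 18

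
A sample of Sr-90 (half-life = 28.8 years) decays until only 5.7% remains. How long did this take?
t = t½ × log₂(N₀/N) = 119 years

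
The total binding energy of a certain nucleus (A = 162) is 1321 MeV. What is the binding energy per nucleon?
B.E./A = 1321/162 = 8.154 MeV/nucleon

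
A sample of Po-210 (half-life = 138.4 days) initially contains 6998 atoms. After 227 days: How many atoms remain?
N = N₀(1/2)^(t/t½) = 2245 atoms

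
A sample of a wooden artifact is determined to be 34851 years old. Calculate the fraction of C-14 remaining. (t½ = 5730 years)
N/N₀ = (1/2)^(t/t½) = 0.01476 = 1.48%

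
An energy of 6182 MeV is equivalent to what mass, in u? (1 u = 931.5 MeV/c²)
m = E/c² = 6.637 u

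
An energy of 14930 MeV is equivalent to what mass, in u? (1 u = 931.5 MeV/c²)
m = E/c² = 16.03 u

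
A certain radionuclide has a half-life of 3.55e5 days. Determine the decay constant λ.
λ = ln(2)/t½ = 1.953e-6 day⁻¹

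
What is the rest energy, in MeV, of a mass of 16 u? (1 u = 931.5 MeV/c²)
E = mc² = 14900 MeV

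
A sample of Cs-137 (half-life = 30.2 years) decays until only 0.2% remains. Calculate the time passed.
t = t½ × log₂(N₀/N) = 270.8 years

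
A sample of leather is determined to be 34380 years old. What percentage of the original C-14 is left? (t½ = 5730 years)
N/N₀ = (1/2)^(t/t½) = 0.01562 = 1.56%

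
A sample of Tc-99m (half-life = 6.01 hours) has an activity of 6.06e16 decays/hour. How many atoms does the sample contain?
N = A/λ = 5.254e17 atoms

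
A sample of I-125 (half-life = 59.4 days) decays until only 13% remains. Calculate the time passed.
t = t½ × log₂(N₀/N) = 174.8 days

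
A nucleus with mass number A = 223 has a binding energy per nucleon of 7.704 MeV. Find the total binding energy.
B.E. = 7.704 × 223 = 1718 MeV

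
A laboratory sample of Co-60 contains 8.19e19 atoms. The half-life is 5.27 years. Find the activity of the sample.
A = λN = 1.077e19 decays/year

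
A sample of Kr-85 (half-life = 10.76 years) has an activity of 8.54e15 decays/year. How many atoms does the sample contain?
N = A/λ = 1.326e17 atoms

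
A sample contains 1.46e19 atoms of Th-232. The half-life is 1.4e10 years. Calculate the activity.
A = λN = 7.229e8 decays/year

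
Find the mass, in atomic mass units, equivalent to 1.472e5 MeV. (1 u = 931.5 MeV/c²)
m = E/c² = 158 u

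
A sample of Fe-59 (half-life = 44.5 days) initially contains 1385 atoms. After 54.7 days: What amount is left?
N = N₀(1/2)^(t/t½) = 590.8 atoms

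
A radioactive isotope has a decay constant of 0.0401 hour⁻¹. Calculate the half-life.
t½ = ln(2)/λ = 17.29 hours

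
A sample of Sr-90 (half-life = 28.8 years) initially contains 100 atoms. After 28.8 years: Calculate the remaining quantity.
N = N₀(1/2)^(t/t½) = 50 atoms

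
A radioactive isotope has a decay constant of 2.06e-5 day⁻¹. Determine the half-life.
t½ = ln(2)/λ = 33650 days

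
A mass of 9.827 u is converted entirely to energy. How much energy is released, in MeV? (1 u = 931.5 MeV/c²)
E = mc² = 9154 MeV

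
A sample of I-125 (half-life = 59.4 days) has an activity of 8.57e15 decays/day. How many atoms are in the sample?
N = A/λ = 7.344e17 atoms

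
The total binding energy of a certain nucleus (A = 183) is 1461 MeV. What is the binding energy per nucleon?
B.E./A = 1461/183 = 7.984 MeV/nucleon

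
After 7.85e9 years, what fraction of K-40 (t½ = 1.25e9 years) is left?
N/N₀ = (1/2)^(t/t½) = 0.01287 = 1.29%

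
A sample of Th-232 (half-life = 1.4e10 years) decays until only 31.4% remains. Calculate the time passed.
t = t½ × log₂(N₀/N) = 2.34e10 years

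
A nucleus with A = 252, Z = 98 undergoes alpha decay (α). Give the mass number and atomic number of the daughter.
Daughter: A = 248, Z = 96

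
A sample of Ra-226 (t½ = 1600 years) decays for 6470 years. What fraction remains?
N/N₀ = (1/2)^(t/t½) = 0.06063 = 6.06%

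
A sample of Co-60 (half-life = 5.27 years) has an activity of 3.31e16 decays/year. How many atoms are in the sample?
N = A/λ = 2.517e17 atoms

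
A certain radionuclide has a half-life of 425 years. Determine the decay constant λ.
λ = ln(2)/t½ = 0.001631 year⁻¹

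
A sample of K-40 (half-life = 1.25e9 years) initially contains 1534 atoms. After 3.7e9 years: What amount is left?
N = N₀(1/2)^(t/t½) = 197.1 atoms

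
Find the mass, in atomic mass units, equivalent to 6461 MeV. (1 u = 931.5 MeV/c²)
m = E/c² = 6.936 u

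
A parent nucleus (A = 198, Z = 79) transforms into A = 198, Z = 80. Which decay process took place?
ΔA = 0, ΔZ = +1 ⇒ beta-minus decay (β⁻)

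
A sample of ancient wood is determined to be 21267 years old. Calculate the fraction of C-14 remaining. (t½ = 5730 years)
N/N₀ = (1/2)^(t/t½) = 0.07633 = 7.63%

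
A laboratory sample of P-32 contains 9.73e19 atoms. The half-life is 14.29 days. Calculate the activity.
A = λN = 4.72e18 decays/day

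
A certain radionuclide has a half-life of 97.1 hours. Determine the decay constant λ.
λ = ln(2)/t½ = 0.007138 hour⁻¹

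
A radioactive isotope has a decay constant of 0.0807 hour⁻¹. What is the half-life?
t½ = ln(2)/λ = 8.589 hours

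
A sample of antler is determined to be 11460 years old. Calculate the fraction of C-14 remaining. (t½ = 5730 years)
N/N₀ = (1/2)^(t/t½) = 0.25 = 25%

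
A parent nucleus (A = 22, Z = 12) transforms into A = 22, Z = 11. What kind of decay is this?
ΔA = 0, ΔZ = -1 ⇒ beta-plus decay (β⁺) or electron capture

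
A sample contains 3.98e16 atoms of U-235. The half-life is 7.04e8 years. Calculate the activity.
A = λN = 3.919e7 decays/year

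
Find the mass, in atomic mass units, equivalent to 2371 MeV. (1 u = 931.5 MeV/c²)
m = E/c² = 2.545 u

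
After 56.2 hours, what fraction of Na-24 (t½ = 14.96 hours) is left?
N/N₀ = (1/2)^(t/t½) = 0.07398 = 7.4%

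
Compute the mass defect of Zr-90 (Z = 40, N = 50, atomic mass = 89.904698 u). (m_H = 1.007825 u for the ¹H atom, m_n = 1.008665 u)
Δm = Z·m_H + N·m_n − M = 0.8416 u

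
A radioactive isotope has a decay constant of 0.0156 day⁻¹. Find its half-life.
t½ = ln(2)/λ = 44.43 days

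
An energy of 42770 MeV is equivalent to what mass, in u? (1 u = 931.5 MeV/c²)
m = E/c² = 45.92 u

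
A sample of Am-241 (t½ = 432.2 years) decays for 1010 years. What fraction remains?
N/N₀ = (1/2)^(t/t½) = 0.1979 = 19.8%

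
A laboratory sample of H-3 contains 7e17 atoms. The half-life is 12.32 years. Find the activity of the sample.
A = λN = 3.938e16 decays/year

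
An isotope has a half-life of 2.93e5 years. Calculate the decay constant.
λ = ln(2)/t½ = 2.366e-6 year⁻¹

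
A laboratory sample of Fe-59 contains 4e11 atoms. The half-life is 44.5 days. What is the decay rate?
A = λN = 6.231e9 decays/day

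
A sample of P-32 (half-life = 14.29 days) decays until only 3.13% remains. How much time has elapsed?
t = t½ × log₂(N₀/N) = 71.42 days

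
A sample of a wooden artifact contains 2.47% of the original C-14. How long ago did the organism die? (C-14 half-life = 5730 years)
Age = t½ × log₂(1/ratio) = 30590 years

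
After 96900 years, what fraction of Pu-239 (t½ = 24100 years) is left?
N/N₀ = (1/2)^(t/t½) = 0.06161 = 6.16%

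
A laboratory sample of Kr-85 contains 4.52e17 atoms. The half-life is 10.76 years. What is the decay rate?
A = λN = 2.912e16 decays/year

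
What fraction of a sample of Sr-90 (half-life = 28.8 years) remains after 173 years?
N/N₀ = (1/2)^(t/t½) = 0.01555 = 1.55%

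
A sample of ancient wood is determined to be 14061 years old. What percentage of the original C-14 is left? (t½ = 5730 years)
N/N₀ = (1/2)^(t/t½) = 0.1825 = 18.3%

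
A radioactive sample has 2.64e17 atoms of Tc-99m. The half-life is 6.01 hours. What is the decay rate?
A = λN = 3.045e16 decays/hour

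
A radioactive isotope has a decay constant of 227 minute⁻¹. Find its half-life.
t½ = ln(2)/λ = 0.003054 minutes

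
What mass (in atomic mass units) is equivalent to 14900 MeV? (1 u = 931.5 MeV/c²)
m = E/c² = 16 u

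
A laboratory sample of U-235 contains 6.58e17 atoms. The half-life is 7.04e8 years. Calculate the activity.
A = λN = 6.479e8 decays/year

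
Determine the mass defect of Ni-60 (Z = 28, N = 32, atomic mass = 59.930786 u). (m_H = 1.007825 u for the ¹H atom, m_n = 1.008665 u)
Δm = Z·m_H + N·m_n − M = 0.5656 u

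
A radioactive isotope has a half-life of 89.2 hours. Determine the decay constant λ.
λ = ln(2)/t½ = 0.007771 hour⁻¹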